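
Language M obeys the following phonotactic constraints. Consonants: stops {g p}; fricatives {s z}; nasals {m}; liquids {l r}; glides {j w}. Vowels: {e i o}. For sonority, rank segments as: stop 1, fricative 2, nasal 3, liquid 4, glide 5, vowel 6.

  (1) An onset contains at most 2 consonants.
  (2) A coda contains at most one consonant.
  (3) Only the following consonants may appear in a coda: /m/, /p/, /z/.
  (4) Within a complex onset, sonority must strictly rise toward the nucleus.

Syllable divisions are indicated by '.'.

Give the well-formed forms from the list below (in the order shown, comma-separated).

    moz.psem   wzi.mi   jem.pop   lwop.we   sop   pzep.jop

moz.psem — σ1 onset /m/, coda /z/ ok; σ2 onset /ps/ (1→2 rises), coda /m/ ok → well-formed
wzi.mi — violates constraint 4: syllable 1 onset /wz/: /w/ (glide, 5) → /z/ (fricative, 2) does not rise → ill-formed
jem.pop — σ1 onset /j/, coda /m/ ok; σ2 onset /p/, coda /p/ ok → well-formed
lwop.we — σ1 onset /lw/ (4→5 rises), coda /p/ ok; σ2 onset /w/, coda /∅/ ok → well-formed
sop — σ1 onset /s/, coda /p/ ok → well-formed
pzep.jop — σ1 onset /pz/ (1→2 rises), coda /p/ ok; σ2 onset /j/, coda /p/ ok → well-formed

moz.psem, jem.pop, lwop.we, sop, pzep.jop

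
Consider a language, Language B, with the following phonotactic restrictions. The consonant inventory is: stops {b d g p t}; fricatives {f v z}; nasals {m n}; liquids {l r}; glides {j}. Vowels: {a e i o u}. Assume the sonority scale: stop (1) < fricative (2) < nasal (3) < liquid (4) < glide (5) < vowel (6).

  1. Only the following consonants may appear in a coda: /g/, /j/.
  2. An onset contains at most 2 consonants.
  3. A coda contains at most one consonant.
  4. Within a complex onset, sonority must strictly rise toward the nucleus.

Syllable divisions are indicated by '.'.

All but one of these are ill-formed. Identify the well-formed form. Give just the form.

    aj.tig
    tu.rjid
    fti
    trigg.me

aj.tig

aj.tig — σ1 onset /∅/, coda /j/ ok; σ2 onset /t/, coda /g/ ok → well-formed
tu.rjid — violates constraint 1: syllable 2 coda contains /d/, which is not a licensed coda consonant → ill-formed
fti — violates constraint 4: syllable 1 onset /ft/: /f/ (fricative, 2) → /t/ (stop, 1) does not rise → ill-formed
trigg.me — violates constraint 3: syllable 1 coda /gg/ has 2 consonants (> 1) → ill-formed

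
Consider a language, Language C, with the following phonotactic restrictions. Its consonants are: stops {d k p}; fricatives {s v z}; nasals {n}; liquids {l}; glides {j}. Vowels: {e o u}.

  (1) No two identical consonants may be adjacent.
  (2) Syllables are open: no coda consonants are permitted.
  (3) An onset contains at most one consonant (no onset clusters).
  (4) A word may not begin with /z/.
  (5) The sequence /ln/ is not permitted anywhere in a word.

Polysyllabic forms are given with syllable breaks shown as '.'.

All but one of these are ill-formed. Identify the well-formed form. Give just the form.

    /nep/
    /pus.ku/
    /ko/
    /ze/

/ko/

/nep/ — violates constraint 2: syllable 1 coda /p/ has 1 consonant (> 0) → ill-formed
/pus.ku/ — violates constraint 2: syllable 1 coda /s/ has 1 consonant (> 0) → ill-formed
/ko/ — σ1 onset /k/, coda /∅/ ok → well-formed
/ze/ — violates constraint 4: word begins with /z/ → ill-formed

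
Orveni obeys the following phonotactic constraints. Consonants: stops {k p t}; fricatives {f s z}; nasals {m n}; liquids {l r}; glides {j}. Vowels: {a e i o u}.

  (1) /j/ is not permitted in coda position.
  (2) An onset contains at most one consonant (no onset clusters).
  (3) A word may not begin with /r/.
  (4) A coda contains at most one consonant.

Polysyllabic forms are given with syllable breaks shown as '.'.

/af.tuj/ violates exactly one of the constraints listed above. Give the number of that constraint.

1

/af.tuj/: syllable 2 coda contains /j/.
This is a violation of constraint 1: "/j/ is not permitted in coda position."
The remaining constraints (2, 3, 4) are satisfied.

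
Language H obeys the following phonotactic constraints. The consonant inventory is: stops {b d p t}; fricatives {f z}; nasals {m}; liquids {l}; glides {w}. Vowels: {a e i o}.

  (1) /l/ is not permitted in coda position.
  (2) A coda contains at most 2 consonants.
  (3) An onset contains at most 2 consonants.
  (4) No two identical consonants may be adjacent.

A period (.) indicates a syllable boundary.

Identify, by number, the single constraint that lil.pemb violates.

1

lil.pemb: syllable 1 coda contains /l/.
This is a violation of constraint 1: "/l/ is not permitted in coda position."
The remaining constraints (2, 3, 4) are satisfied.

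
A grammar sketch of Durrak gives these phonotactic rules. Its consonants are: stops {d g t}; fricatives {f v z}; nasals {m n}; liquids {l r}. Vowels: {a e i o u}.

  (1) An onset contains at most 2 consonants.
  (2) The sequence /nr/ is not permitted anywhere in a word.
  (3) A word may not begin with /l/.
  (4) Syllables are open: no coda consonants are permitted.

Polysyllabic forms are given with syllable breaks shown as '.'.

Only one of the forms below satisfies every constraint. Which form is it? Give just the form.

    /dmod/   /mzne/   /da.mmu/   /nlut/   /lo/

/dmod/ — violates constraint 4: syllable 1 coda /d/ has 1 consonant (> 0) → phonotactically illegal
/mzne/ — violates constraint 1: syllable 1 onset /mzn/ has 3 consonants (> 2) → phonotactically illegal
/da.mmu/ — σ1 onset /d/, coda /∅/ ok; σ2 onset /mm/ (2C), coda /∅/ ok → phonotactically legal
/nlut/ — violates constraint 4: syllable 1 coda /t/ has 1 consonant (> 0) → phonotactically illegal
/lo/ — violates constraint 3: word begins with /l/ → phonotactically illegal

/da.mmu/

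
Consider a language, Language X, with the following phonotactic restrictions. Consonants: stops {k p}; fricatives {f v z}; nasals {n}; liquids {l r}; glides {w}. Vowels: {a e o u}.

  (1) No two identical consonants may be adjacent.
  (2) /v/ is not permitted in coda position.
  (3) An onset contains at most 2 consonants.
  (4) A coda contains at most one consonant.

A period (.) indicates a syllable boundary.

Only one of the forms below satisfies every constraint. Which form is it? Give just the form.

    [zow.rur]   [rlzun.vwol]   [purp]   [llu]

[zow.rur]

[zow.rur] — σ1 onset /z/, coda /w/ ok; σ2 onset /r/, coda /r/ ok → phonotactically legal
[rlzun.vwol] — violates constraint 3: syllable 1 onset /rlz/ has 3 consonants (> 2) → phonotactically illegal
[purp] — violates constraint 4: syllable 1 coda /rp/ has 2 consonants (> 1) → phonotactically illegal
[llu] — violates constraint 1: adjacent identical consonants /ll/ → phonotactically illegal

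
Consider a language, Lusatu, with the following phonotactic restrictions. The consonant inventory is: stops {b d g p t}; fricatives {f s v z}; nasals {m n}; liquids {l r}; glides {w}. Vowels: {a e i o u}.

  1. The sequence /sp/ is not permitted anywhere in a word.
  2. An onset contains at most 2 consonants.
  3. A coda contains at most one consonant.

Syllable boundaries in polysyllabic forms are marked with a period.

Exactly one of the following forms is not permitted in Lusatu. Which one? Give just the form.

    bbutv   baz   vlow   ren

bbutv — violates constraint 3: syllable 1 coda /tv/ has 2 consonants (> 1) → not permitted
baz — σ1 onset /b/, coda /z/ ok → permitted
vlow — σ1 onset /vl/ (2C), coda /w/ ok → permitted
ren — σ1 onset /r/, coda /n/ ok → permitted

bbutv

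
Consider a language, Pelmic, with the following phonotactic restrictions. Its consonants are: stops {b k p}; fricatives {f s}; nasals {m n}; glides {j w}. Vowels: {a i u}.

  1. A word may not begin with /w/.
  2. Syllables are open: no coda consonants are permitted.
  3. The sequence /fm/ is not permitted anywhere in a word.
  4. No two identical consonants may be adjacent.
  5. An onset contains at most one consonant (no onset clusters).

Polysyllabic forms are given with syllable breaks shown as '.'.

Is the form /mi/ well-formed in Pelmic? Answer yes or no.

/mi/ — σ1 onset /m/, coda /∅/ ok → well-formed

yes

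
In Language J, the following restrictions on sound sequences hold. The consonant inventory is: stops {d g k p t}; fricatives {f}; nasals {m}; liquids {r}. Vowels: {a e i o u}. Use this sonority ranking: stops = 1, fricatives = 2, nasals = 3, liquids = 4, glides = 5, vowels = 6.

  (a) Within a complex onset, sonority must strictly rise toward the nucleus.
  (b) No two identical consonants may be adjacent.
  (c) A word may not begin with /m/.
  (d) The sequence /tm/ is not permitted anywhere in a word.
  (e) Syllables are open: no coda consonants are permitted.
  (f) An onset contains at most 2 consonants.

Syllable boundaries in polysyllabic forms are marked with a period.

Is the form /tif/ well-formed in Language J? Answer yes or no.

no

/tif/ — violates constraint (e): syllable 1 coda /f/ has 1 consonant (> 0) → ill-formed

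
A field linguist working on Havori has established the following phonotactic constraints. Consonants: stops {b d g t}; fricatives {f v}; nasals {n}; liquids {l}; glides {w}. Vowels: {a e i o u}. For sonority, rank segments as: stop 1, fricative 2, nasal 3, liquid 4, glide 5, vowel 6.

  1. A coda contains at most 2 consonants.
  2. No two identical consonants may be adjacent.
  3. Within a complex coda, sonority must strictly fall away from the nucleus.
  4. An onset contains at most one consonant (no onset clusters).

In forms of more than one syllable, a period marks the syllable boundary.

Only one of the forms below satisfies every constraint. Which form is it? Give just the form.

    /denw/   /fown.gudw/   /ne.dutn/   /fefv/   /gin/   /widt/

/denw/ — violates constraint 3: syllable 1 coda /nw/: /n/ (nasal, 3) → /w/ (glide, 5) does not fall → ill-formed
/fown.gudw/ — violates constraint 3: syllable 2 coda /dw/: /d/ (stop, 1) → /w/ (glide, 5) does not fall → ill-formed
/ne.dutn/ — violates constraint 3: syllable 2 coda /tn/: /t/ (stop, 1) → /n/ (nasal, 3) does not fall → ill-formed
/fefv/ — violates constraint 3: syllable 1 coda /fv/: /f/ (fricative, 2) → /v/ (fricative, 2) does not fall → ill-formed
/gin/ — σ1 onset /g/, coda /n/ ok → well-formed
/widt/ — violates constraint 3: syllable 1 coda /dt/: /d/ (stop, 1) → /t/ (stop, 1) does not fall → ill-formed

/gin/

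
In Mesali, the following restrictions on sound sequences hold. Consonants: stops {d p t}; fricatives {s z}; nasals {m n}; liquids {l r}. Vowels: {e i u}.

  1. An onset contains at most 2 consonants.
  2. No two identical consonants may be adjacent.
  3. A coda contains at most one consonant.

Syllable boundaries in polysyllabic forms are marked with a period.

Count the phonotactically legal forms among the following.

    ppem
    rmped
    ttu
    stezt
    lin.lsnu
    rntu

0

ppem — violates constraint 2: adjacent identical consonants /pp/ → phonotactically illegal
rmped — violates constraint 1: syllable 1 onset /rmp/ has 3 consonants (> 2) → phonotactically illegal
ttu — violates constraint 2: adjacent identical consonants /tt/ → phonotactically illegal
stezt — violates constraint 3: syllable 1 coda /zt/ has 2 consonants (> 1) → phonotactically illegal
lin.lsnu — violates constraint 1: syllable 2 onset /lsn/ has 3 consonants (> 2) → phonotactically illegal
rntu — violates constraint 1: syllable 1 onset /rnt/ has 3 consonants (> 2) → phonotactically illegal
No form is phonotactically legal → 0.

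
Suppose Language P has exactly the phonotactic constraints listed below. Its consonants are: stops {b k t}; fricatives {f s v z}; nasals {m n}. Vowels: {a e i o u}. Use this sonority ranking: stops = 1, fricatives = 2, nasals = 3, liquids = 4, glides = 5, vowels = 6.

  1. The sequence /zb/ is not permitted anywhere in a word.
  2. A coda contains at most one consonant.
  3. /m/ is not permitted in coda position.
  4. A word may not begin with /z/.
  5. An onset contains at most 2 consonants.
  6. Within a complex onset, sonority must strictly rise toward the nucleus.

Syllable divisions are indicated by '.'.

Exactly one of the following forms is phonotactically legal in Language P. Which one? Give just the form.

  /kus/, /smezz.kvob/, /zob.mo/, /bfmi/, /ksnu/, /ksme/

/kus/ — σ1 onset /k/, coda /s/ ok → phonotactically legal
/smezz.kvob/ — violates constraint 2: syllable 1 coda /zz/ has 2 consonants (> 1) → phonotactically illegal
/zob.mo/ — violates constraint 4: word begins with /z/ → phonotactically illegal
/bfmi/ — violates constraint 5: syllable 1 onset /bfm/ has 3 consonants (> 2) → phonotactically illegal
/ksnu/ — violates constraint 5: syllable 1 onset /ksn/ has 3 consonants (> 2) → phonotactically illegal
/ksme/ — violates constraint 5: syllable 1 onset /ksm/ has 3 consonants (> 2) → phonotactically illegal

/kus/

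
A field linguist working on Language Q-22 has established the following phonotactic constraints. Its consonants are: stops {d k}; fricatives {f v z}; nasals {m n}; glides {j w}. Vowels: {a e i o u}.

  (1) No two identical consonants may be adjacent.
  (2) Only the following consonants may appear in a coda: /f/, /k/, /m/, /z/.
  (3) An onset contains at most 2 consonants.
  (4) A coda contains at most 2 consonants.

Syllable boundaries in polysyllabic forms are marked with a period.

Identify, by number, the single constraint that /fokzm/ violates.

4

/fokzm/: syllable 1 coda /kzm/ has 3 consonants (> 2).
This is a violation of constraint 4: "A coda contains at most 2 consonants."
The remaining constraints (1, 2, 3) are satisfied.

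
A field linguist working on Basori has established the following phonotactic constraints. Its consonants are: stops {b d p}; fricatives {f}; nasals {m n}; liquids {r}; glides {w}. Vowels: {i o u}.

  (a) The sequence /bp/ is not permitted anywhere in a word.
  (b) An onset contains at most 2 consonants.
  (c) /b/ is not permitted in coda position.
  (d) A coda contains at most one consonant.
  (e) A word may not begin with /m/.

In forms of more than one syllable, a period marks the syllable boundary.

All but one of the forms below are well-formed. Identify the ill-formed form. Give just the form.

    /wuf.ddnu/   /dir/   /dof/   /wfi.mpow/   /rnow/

/wuf.ddnu/

/wuf.ddnu/ — violates constraint (b): syllable 2 onset /ddn/ has 3 consonants (> 2) → ill-formed
/dir/ — σ1 onset /d/, coda /r/ ok → well-formed
/dof/ — σ1 onset /d/, coda /f/ ok → well-formed
/wfi.mpow/ — σ1 onset /wf/ (2C), coda /∅/ ok; σ2 onset /mp/ (2C), coda /w/ ok → well-formed
/rnow/ — σ1 onset /rn/ (2C), coda /w/ ok → well-formed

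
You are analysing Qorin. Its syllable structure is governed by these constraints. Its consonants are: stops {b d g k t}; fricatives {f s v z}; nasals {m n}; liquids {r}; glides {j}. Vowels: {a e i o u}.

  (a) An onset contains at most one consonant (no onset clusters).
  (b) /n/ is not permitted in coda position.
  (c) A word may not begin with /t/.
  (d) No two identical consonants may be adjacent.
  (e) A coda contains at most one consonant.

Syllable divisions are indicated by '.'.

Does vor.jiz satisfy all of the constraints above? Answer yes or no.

vor.jiz — σ1 onset /v/, coda /r/ ok; σ2 onset /j/, coda /z/ ok → well-formed

yes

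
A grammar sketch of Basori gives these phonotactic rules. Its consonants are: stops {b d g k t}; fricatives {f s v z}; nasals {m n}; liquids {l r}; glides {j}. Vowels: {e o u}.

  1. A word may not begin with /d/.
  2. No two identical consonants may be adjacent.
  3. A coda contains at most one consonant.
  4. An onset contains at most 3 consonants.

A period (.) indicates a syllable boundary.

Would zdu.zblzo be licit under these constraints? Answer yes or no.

zdu.zblzo — violates constraint 4: syllable 2 onset /zblz/ has 4 consonants (> 3) → illicit

no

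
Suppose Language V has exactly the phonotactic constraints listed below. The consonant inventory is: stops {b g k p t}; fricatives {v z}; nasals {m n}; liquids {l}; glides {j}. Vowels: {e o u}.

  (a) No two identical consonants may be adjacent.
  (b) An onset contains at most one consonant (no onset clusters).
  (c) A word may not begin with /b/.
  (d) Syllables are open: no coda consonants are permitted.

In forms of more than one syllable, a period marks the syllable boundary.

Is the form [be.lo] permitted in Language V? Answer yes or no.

[be.lo] — violates constraint (c): word begins with /b/ → not permitted

no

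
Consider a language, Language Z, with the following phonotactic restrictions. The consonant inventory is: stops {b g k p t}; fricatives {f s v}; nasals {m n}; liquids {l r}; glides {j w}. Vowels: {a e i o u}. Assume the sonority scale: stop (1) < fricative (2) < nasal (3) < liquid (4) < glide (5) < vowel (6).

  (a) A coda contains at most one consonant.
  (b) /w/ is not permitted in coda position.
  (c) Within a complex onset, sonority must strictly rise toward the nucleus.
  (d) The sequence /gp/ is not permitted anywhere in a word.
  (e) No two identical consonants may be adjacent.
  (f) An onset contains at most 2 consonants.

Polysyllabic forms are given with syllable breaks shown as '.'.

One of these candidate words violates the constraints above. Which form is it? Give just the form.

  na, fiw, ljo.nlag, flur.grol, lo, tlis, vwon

na — σ1 onset /n/, coda /∅/ ok → well-formed
fiw — violates constraint (b): syllable 1 coda contains /w/ → ill-formed
ljo.nlag — σ1 onset /lj/ (4→5 rises), coda /∅/ ok; σ2 onset /nl/ (3→4 rises), coda /g/ ok → well-formed
flur.grol — σ1 onset /fl/ (2→4 rises), coda /r/ ok; σ2 onset /gr/ (1→4 rises), coda /l/ ok → well-formed
lo — σ1 onset /l/, coda /∅/ ok → well-formed
tlis — σ1 onset /tl/ (1→4 rises), coda /s/ ok → well-formed
vwon — σ1 onset /vw/ (2→5 rises), coda /n/ ok → well-formed

fiw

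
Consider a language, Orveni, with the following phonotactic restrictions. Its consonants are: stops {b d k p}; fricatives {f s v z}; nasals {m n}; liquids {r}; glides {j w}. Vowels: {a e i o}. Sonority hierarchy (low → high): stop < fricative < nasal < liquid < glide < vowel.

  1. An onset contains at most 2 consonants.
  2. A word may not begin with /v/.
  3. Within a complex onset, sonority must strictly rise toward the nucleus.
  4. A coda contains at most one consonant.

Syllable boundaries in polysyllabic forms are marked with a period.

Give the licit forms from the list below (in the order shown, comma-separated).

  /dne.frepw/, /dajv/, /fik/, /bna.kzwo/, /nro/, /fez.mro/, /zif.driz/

/fik/, /nro/, /fez.mro/, /zif.driz/

/dne.frepw/ — violates constraint 4: syllable 2 coda /pw/ has 2 consonants (> 1) → illicit
/dajv/ — violates constraint 4: syllable 1 coda /jv/ has 2 consonants (> 1) → illicit
/fik/ — σ1 onset /f/, coda /k/ ok → licit
/bna.kzwo/ — violates constraint 1: syllable 2 onset /kzw/ has 3 consonants (> 2) → illicit
/nro/ — σ1 onset /nr/ (3→4 rises), coda /∅/ ok → licit
/fez.mro/ — σ1 onset /f/, coda /z/ ok; σ2 onset /mr/ (3→4 rises), coda /∅/ ok → licit
/zif.driz/ — σ1 onset /z/, coda /f/ ok; σ2 onset /dr/ (1→4 rises), coda /z/ ok → licit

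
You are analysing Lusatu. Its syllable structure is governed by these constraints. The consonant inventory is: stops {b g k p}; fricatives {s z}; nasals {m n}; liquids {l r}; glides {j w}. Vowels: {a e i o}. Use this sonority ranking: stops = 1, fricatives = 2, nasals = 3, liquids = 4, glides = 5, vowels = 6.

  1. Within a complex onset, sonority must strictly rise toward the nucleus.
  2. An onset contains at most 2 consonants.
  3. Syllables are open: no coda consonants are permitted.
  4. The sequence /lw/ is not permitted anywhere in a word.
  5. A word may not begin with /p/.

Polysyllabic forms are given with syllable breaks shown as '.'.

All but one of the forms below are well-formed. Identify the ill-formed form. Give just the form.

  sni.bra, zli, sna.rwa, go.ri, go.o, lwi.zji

lwi.zji

sni.bra — σ1 onset /sn/ (2→3 rises), coda /∅/ ok; σ2 onset /br/ (1→4 rises), coda /∅/ ok → well-formed
zli — σ1 onset /zl/ (2→4 rises), coda /∅/ ok → well-formed
sna.rwa — σ1 onset /sn/ (2→3 rises), coda /∅/ ok; σ2 onset /rw/ (4→5 rises), coda /∅/ ok → well-formed
go.ri — σ1 onset /g/, coda /∅/ ok; σ2 onset /r/, coda /∅/ ok → well-formed
go.o — σ1 onset /g/, coda /∅/ ok; σ2 onset /∅/, coda /∅/ ok → well-formed
lwi.zji — violates constraint 4: contains banned sequence /lw/ → ill-formed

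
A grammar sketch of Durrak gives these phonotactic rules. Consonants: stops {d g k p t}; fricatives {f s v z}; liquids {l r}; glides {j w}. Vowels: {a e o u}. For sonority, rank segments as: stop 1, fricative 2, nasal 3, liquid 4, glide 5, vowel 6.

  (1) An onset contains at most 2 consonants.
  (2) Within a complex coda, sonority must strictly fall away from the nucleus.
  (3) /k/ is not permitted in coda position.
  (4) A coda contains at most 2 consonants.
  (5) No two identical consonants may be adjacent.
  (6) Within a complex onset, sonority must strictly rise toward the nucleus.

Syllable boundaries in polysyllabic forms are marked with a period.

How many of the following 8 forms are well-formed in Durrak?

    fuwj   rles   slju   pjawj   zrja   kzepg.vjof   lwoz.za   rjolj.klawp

fuwj — violates constraint 2: syllable 1 coda /wj/: /w/ (glide, 5) → /j/ (glide, 5) does not fall → ill-formed
rles — violates constraint 6: syllable 1 onset /rl/: /r/ (liquid, 4) → /l/ (liquid, 4) does not rise → ill-formed
slju — violates constraint 1: syllable 1 onset /slj/ has 3 consonants (> 2) → ill-formed
pjawj — violates constraint 2: syllable 1 coda /wj/: /w/ (glide, 5) → /j/ (glide, 5) does not fall → ill-formed
zrja — violates constraint 1: syllable 1 onset /zrj/ has 3 consonants (> 2) → ill-formed
kzepg.vjof — violates constraint 2: syllable 1 coda /pg/: /p/ (stop, 1) → /g/ (stop, 1) does not fall → ill-formed
lwoz.za — violates constraint 5: adjacent identical consonants /zz/ → ill-formed
rjolj.klawp — violates constraint 2: syllable 1 coda /lj/: /l/ (liquid, 4) → /j/ (glide, 5) does not fall → ill-formed
No form is well-formed → 0.

0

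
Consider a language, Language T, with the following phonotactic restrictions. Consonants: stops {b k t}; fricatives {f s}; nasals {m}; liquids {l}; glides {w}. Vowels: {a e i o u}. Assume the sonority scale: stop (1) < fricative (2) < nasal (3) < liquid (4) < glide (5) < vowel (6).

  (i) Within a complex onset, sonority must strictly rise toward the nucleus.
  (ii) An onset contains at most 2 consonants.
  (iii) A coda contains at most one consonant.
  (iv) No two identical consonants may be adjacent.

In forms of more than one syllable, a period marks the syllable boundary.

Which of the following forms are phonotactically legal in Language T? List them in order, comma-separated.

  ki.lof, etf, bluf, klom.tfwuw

ki.lof, bluf

ki.lof — σ1 onset /k/, coda /∅/ ok; σ2 onset /l/, coda /f/ ok → phonotactically legal
etf — violates constraint (iii): syllable 1 coda /tf/ has 2 consonants (> 1) → phonotactically illegal
bluf — σ1 onset /bl/ (1→4 rises), coda /f/ ok → phonotactically legal
klom.tfwuw — violates constraint (ii): syllable 2 onset /tfw/ has 3 consonants (> 2) → phonotactically illegal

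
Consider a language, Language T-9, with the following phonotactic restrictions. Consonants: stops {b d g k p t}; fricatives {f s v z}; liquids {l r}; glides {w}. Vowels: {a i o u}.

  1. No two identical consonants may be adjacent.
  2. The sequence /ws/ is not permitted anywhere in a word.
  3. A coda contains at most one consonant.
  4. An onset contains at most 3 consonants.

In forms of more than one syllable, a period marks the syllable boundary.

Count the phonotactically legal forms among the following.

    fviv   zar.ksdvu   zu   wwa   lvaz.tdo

fviv — σ1 onset /fv/ (2C), coda /v/ ok → phonotactically legal
zar.ksdvu — violates constraint 4: syllable 2 onset /ksdv/ has 4 consonants (> 3) → phonotactically illegal
zu — σ1 onset /z/, coda /∅/ ok → phonotactically legal
wwa — violates constraint 1: adjacent identical consonants /ww/ → phonotactically illegal
lvaz.tdo — σ1 onset /lv/ (2C), coda /z/ ok; σ2 onset /td/ (2C), coda /∅/ ok → phonotactically legal
Phonotactically legal: fviv, zu, lvaz.tdo → 3.

3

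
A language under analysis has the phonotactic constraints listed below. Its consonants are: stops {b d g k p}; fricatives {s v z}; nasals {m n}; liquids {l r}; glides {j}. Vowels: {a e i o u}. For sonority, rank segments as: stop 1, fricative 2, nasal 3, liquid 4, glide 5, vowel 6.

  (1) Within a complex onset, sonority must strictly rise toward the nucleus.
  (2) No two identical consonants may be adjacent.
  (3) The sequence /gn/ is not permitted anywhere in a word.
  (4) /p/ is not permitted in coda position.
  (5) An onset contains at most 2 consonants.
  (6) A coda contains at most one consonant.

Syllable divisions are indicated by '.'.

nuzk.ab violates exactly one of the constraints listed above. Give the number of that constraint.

nuzk.ab: syllable 1 coda /zk/ has 2 consonants (> 1).
This is a violation of constraint 6: "A coda contains at most one consonant."
The remaining constraints (1, 2, 3, 4, 5) are satisfied.

6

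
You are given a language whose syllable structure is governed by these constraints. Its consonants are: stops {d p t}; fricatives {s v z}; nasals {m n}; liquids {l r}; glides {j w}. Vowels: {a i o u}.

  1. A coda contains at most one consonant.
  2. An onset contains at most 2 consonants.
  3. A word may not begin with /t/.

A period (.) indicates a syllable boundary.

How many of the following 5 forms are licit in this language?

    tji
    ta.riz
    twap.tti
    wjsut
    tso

tji — violates constraint 3: word begins with /t/ → illicit
ta.riz — violates constraint 3: word begins with /t/ → illicit
twap.tti — violates constraint 3: word begins with /t/ → illicit
wjsut — violates constraint 2: syllable 1 onset /wjs/ has 3 consonants (> 2) → illicit
tso — violates constraint 3: word begins with /t/ → illicit
No form is licit → 0.

0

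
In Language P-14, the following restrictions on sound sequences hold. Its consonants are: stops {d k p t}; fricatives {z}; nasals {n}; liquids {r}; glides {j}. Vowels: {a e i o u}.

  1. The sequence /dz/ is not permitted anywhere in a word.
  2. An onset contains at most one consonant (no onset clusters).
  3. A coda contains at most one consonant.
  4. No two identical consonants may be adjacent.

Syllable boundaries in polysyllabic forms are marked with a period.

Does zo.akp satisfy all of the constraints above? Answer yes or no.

no

zo.akp — violates constraint 3: syllable 2 coda /kp/ has 2 consonants (> 1) → illicit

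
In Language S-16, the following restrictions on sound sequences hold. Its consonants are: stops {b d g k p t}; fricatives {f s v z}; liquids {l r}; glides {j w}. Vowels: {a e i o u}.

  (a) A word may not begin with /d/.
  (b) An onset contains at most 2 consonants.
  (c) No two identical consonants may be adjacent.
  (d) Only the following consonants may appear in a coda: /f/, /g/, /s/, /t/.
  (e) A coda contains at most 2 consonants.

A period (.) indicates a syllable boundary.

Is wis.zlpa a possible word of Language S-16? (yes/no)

wis.zlpa — violates constraint (b): syllable 2 onset /zlp/ has 3 consonants (> 2) → ill-formed

no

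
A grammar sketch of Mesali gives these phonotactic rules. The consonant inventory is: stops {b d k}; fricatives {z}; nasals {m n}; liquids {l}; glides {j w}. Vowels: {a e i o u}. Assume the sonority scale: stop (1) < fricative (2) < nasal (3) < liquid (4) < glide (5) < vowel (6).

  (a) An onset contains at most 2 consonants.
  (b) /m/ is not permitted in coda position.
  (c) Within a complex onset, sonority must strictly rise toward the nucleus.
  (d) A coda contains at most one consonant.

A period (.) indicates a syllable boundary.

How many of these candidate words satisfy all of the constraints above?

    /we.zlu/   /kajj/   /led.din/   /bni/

/we.zlu/ — σ1 onset /w/, coda /∅/ ok; σ2 onset /zl/ (2→4 rises), coda /∅/ ok → phonotactically legal
/kajj/ — violates constraint (d): syllable 1 coda /jj/ has 2 consonants (> 1) → phonotactically illegal
/led.din/ — σ1 onset /l/, coda /d/ ok; σ2 onset /d/, coda /n/ ok → phonotactically legal
/bni/ — σ1 onset /bn/ (1→3 rises), coda /∅/ ok → phonotactically legal
Phonotactically legal: /we.zlu/, /led.din/, /bni/ → 3.

3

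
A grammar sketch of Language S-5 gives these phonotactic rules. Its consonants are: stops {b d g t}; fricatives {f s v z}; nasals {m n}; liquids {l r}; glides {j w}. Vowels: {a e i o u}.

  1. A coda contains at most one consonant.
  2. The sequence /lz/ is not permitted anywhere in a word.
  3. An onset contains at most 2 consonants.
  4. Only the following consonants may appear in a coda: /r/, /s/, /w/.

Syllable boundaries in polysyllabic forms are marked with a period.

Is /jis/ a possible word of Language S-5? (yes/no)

yes

/jis/ — σ1 onset /j/, coda /s/ ok → permitted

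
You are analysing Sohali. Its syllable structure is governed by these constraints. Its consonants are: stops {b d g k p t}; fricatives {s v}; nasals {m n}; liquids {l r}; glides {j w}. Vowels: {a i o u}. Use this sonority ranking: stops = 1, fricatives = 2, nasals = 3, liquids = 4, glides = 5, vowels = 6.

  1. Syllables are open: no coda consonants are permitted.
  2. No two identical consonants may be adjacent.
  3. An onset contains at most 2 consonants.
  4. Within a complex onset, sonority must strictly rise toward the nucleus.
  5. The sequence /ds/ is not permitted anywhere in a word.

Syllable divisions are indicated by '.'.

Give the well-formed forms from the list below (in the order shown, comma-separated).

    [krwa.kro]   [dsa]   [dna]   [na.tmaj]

[dna]

[krwa.kro] — violates constraint 3: syllable 1 onset /krw/ has 3 consonants (> 2) → ill-formed
[dsa] — violates constraint 5: contains banned sequence /ds/ → ill-formed
[dna] — σ1 onset /dn/ (1→3 rises), coda /∅/ ok → well-formed
[na.tmaj] — violates constraint 1: syllable 2 coda /j/ has 1 consonant (> 0) → ill-formed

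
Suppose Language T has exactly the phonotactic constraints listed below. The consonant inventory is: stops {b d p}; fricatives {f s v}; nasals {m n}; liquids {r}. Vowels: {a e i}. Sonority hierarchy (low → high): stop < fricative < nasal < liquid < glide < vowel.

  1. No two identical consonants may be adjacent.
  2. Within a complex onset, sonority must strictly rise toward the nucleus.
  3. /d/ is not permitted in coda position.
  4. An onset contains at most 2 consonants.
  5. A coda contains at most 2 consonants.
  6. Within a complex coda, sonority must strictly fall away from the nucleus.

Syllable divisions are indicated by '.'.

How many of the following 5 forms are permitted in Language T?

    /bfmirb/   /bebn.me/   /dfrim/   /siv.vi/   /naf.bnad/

/bfmirb/ — violates constraint 4: syllable 1 onset /bfm/ has 3 consonants (> 2) → not permitted
/bebn.me/ — violates constraint 6: syllable 1 coda /bn/: /b/ (stop, 1) → /n/ (nasal, 3) does not fall → not permitted
/dfrim/ — violates constraint 4: syllable 1 onset /dfr/ has 3 consonants (> 2) → not permitted
/siv.vi/ — violates constraint 1: adjacent identical consonants /vv/ → not permitted
/naf.bnad/ — violates constraint 3: syllable 2 coda contains /d/ → not permitted
No form is permitted → 0.

0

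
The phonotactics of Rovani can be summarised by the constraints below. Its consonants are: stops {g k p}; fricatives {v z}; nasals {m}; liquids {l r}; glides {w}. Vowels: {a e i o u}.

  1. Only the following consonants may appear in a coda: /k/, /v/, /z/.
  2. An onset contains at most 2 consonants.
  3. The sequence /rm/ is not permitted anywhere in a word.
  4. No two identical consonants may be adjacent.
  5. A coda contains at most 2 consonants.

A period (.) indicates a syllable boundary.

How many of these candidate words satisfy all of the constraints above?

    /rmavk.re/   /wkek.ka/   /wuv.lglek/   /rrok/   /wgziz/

/rmavk.re/ — violates constraint 3: contains banned sequence /rm/ → not permitted
/wkek.ka/ — violates constraint 4: adjacent identical consonants /kk/ → not permitted
/wuv.lglek/ — violates constraint 2: syllable 2 onset /lgl/ has 3 consonants (> 2) → not permitted
/rrok/ — violates constraint 4: adjacent identical consonants /rr/ → not permitted
/wgziz/ — violates constraint 2: syllable 1 onset /wgz/ has 3 consonants (> 2) → not permitted
No form is permitted → 0.

0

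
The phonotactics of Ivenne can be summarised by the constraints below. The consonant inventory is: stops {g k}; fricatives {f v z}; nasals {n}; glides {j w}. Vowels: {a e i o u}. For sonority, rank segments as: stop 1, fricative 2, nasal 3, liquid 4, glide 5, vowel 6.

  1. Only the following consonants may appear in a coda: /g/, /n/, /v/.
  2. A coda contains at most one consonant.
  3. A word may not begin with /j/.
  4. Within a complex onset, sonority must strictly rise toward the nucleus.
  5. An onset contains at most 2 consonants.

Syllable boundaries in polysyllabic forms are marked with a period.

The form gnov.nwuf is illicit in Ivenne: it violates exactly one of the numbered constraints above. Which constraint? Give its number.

gnov.nwuf: syllable 2 coda contains /f/, which is not a licensed coda consonant.
This is a violation of constraint 1: "Only the following consonants may appear in a coda: /g/, /n/, /v/."
The remaining constraints (2, 3, 4, 5) are satisfied.

1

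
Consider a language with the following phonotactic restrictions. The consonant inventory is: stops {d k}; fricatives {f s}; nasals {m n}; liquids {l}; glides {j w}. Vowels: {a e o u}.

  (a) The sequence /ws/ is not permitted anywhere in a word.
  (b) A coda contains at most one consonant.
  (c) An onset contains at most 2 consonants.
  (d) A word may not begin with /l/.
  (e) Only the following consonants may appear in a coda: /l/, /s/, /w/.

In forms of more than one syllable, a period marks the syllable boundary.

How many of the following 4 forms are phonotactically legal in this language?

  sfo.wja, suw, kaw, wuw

4

sfo.wja — σ1 onset /sf/ (2C), coda /∅/ ok; σ2 onset /wj/ (2C), coda /∅/ ok → phonotactically legal
suw — σ1 onset /s/, coda /w/ ok → phonotactically legal
kaw — σ1 onset /k/, coda /w/ ok → phonotactically legal
wuw — σ1 onset /w/, coda /w/ ok → phonotactically legal
Phonotactically legal: sfo.wja, suw, kaw, wuw → 4.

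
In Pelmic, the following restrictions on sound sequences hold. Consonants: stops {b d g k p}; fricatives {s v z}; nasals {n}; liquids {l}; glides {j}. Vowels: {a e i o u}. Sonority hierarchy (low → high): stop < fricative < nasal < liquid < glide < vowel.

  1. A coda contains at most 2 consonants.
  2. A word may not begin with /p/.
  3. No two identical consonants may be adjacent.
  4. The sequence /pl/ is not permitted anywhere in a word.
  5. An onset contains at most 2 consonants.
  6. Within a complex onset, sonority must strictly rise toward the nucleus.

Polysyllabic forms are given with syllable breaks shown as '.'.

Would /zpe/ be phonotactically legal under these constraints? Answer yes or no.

/zpe/ — violates constraint 6: syllable 1 onset /zp/: /z/ (fricative, 2) → /p/ (stop, 1) does not rise → phonotactically illegal

no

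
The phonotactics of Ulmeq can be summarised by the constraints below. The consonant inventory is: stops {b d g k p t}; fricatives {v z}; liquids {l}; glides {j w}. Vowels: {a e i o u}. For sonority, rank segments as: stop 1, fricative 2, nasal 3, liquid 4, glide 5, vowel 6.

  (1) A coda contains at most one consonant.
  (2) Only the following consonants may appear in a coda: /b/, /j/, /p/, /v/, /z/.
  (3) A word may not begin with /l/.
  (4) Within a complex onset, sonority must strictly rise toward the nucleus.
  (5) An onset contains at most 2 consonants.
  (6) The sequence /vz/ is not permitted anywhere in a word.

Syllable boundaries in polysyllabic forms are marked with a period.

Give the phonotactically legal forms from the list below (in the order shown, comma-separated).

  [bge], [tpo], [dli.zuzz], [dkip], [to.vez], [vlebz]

[to.vez]

[bge] — violates constraint 4: syllable 1 onset /bg/: /b/ (stop, 1) → /g/ (stop, 1) does not rise → phonotactically illegal
[tpo] — violates constraint 4: syllable 1 onset /tp/: /t/ (stop, 1) → /p/ (stop, 1) does not rise → phonotactically illegal
[dli.zuzz] — violates constraint 1: syllable 2 coda /zz/ has 2 consonants (> 1) → phonotactically illegal
[dkip] — violates constraint 4: syllable 1 onset /dk/: /d/ (stop, 1) → /k/ (stop, 1) does not rise → phonotactically illegal
[to.vez] — σ1 onset /t/, coda /∅/ ok; σ2 onset /v/, coda /z/ ok → phonotactically legal
[vlebz] — violates constraint 1: syllable 1 coda /bz/ has 2 consonants (> 1) → phonotactically illegal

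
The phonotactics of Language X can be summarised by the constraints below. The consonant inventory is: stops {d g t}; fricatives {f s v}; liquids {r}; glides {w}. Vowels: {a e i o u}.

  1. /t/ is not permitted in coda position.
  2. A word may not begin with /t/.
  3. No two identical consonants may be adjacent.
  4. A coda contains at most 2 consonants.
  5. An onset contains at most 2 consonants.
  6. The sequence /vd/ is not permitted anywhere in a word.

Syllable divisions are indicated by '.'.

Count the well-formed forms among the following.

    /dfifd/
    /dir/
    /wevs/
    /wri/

/dfifd/ — σ1 onset /df/ (2C), coda /fd/ (2C) ok → well-formed
/dir/ — σ1 onset /d/, coda /r/ ok → well-formed
/wevs/ — σ1 onset /w/, coda /vs/ (2C) ok → well-formed
/wri/ — σ1 onset /wr/ (2C), coda /∅/ ok → well-formed
Well-formed: /dfifd/, /dir/, /wevs/, /wri/ → 4.

4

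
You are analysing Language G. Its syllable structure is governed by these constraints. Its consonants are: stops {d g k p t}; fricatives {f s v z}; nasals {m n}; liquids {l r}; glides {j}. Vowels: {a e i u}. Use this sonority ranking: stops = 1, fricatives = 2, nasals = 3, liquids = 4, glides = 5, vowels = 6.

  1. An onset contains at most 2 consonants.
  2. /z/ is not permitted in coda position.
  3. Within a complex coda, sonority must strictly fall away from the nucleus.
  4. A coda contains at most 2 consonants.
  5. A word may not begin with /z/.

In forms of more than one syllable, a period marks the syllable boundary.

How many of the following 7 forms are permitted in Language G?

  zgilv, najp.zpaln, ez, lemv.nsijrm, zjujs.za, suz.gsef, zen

zgilv — violates constraint 5: word begins with /z/ → not permitted
najp.zpaln — σ1 onset /n/, coda /jp/ (5→1 falls) ok; σ2 onset /zp/ (2C), coda /ln/ (4→3 falls) ok → permitted
ez — violates constraint 2: syllable 1 coda contains /z/ → not permitted
lemv.nsijrm — violates constraint 4: syllable 2 coda /jrm/ has 3 consonants (> 2) → not permitted
zjujs.za — violates constraint 5: word begins with /z/ → not permitted
suz.gsef — violates constraint 2: syllable 1 coda contains /z/ → not permitted
zen — violates constraint 5: word begins with /z/ → not permitted
Permitted: najp.zpaln → 1.

1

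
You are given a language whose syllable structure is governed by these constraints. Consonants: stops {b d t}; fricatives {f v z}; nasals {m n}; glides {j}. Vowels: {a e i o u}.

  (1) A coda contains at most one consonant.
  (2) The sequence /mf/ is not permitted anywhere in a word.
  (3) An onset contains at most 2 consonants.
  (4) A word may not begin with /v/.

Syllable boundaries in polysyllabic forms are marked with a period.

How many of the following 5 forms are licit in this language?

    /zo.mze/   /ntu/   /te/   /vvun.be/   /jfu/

/zo.mze/ — σ1 onset /z/, coda /∅/ ok; σ2 onset /mz/ (2C), coda /∅/ ok → licit
/ntu/ — σ1 onset /nt/ (2C), coda /∅/ ok → licit
/te/ — σ1 onset /t/, coda /∅/ ok → licit
/vvun.be/ — violates constraint 4: word begins with /v/ → illicit
/jfu/ — σ1 onset /jf/ (2C), coda /∅/ ok → licit
Licit: /zo.mze/, /ntu/, /te/, /jfu/ → 4.

4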